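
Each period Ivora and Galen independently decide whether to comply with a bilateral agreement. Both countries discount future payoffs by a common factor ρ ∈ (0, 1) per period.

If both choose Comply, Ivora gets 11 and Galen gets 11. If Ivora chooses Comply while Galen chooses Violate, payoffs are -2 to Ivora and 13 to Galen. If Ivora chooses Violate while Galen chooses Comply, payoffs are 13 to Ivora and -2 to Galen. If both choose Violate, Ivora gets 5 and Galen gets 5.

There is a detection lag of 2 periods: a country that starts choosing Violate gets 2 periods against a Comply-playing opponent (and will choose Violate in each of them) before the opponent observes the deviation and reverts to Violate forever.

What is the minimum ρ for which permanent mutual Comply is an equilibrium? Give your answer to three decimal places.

A deviator earns 13 for 2 periods, then 5 forever; cooperating earns 11 forever. Multiplying the IC by (1−ρ):
11 ≥ 13(1−ρ^2) + 5ρ^2, so 8·ρ^2 ≥ 2 and ρ^2 ≥ 1/4.
ρ ≥ (1/4)^(1/2) ≈ 0.500.

0.500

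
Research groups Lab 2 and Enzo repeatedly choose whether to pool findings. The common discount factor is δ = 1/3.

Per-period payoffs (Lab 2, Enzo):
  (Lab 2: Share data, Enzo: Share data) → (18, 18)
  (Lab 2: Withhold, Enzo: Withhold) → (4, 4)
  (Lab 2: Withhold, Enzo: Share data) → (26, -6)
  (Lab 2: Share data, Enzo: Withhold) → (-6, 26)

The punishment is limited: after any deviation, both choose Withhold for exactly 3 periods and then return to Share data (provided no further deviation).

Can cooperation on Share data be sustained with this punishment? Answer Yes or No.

No

A one-shot deviation gives 26 now, then 4 for 3 periods, then back to 18.
Gain from deviating: (26−18) today; loss: (18−4) in each of the next 3 periods.
No-deviation condition: (18−4)(δ+…+δ^3) ≥ 26−18, i.e. δ+…+δ^3 ≥ 4/7.
At δ = 1/3: δ+…+δ^3 = 0.4815 < 0.5714.
So cooperation is not sustainable.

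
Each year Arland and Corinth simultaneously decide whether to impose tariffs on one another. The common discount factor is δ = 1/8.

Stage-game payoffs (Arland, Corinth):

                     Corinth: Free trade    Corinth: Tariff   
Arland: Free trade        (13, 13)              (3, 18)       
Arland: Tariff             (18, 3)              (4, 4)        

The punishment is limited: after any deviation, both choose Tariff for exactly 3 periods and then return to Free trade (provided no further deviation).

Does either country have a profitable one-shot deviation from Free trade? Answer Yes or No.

Comparing payoff streams over the 4 periods until play realigns: cooperate → 13(1+δ+…+δ^3); deviate → 18 + 4(δ+…+δ^3).
Cooperation is sustained iff (13−4)(δ+…+δ^3) ≥ 18−13.
δ+…+δ^3 = 1/8·(1−(1/8)^3)/(1−1/8) = 0.1426, and (18−13)/(13−4) = 0.5556.
0.1426 < 0.5556, so cooperation is not sustainable.

Yes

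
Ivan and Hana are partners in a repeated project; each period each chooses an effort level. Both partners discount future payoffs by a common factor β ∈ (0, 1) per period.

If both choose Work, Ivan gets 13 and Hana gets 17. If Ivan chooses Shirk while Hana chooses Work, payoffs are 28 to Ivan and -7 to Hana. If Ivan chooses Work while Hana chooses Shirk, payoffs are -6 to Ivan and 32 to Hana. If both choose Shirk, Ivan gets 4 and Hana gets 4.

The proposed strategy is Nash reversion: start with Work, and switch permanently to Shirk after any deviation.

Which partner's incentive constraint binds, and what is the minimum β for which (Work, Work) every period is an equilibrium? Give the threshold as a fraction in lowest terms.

Ivan; β ≥ 5/8

For Ivan: deviation gain 28−13 = 15, per-period punishment loss 13−4 = 9. IC gives β ≥ 15/24 = 5/8.
For Hana: gain 15, loss 13 per period, so β ≥ 15/28.
The tighter constraint is Ivan's, so cooperation needs β ≥ 5/8.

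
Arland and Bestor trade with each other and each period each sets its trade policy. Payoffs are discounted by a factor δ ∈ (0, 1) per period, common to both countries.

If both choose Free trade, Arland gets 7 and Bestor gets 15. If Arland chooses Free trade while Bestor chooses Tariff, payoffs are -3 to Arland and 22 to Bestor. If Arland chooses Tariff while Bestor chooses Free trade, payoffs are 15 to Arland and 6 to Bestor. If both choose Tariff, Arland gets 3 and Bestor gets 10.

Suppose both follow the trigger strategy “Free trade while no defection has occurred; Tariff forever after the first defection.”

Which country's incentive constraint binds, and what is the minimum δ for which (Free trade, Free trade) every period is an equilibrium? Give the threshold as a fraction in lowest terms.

Arland: cooperation gives 7 each period; deviation gives 15 once then 3 forever.
  7/(1−δ) ≥ 15 + 3δ/(1−δ) ⇒ δ ≥ 8/12 = 2/3.
Bestor: cooperation gives 15 each period; deviation gives 22 once then 10 forever.
  δ ≥ 7/12.
Both must hold, so the binding constraint is Arland's: δ ≥ 2/3.

Arland; δ ≥ 2/3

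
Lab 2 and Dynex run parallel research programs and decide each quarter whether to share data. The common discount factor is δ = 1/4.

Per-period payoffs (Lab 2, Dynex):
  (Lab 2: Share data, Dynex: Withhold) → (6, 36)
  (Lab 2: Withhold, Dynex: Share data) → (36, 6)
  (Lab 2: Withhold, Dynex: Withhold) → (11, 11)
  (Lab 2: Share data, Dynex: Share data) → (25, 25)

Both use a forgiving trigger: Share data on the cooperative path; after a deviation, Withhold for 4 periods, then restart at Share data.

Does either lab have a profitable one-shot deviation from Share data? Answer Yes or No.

IC: δ+…+δ^4 ≥ (36−25)/(25−11) = 11/14.
At δ = 1/4: partial sum = 0.3320 < 0.7857. Cooperation not sustainable.

Yes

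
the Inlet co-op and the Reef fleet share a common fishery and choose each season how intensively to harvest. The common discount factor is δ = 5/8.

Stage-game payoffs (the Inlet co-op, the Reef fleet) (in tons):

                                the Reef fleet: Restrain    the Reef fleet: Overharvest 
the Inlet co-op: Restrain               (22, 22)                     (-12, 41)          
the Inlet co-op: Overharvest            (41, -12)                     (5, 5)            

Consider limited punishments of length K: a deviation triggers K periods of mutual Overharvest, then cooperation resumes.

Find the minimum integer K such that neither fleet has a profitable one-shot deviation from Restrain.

Need Σ_{k=1}^{K} δ^k ≥ (41−22)/(22−5) = 1.1176 at δ = 5/8.
At K = 2 the sum is 1.0156 < 1.1176; at K = 3 it is 1.2598 ≥ 1.1176.
So the minimum punishment length is K = 3.

3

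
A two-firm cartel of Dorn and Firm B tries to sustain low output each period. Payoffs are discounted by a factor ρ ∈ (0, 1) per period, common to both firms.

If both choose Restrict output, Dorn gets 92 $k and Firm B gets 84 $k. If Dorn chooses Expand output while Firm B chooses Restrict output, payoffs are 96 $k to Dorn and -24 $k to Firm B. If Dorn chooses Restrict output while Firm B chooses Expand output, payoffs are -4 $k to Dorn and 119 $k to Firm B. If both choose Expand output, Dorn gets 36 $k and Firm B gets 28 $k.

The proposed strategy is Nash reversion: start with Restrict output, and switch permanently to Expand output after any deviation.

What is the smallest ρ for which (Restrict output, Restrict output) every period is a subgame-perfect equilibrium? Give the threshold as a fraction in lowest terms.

Dorn: cooperation gives 92 each period; deviation gives 96 once then 36 forever.
  92/(1−ρ) ≥ 96 + 36ρ/(1−ρ) ⇒ ρ ≥ 4/60 = 1/15.
Firm B: cooperation gives 84 each period; deviation gives 119 once then 28 forever.
  ρ ≥ 35/91 = 5/13.
Both must hold, so the binding constraint is Firm B's: ρ ≥ 5/13.

5/13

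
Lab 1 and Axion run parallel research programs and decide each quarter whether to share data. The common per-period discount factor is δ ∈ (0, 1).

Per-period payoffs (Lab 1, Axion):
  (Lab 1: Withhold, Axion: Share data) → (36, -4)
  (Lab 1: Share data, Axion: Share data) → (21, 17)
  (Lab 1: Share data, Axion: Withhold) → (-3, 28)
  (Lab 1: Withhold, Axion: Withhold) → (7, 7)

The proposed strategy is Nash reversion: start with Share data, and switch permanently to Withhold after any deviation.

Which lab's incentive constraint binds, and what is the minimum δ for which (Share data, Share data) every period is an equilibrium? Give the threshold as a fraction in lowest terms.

Lab 1's threshold: (36−21)/(36−7) = 15/29.
Axion's threshold: (28−17)/(28−7) = 11/21.
15/29 < 11/21, so Axion binds and δ* = 11/21.

Axion; δ ≥ 11/21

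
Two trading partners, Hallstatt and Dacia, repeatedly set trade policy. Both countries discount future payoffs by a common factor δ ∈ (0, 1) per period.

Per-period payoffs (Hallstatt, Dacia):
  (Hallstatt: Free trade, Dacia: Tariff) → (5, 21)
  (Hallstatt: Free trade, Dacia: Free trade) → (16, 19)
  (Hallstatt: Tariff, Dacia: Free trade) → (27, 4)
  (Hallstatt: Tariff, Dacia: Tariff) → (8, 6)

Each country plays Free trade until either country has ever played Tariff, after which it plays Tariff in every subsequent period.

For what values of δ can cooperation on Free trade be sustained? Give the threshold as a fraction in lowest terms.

Hallstatt's threshold: (27−16)/(27−8) = 11/19.
Dacia's threshold: (21−19)/(21−6) = 2/15.
11/19 > 2/15, so Hallstatt binds and δ* = 11/19.

11/19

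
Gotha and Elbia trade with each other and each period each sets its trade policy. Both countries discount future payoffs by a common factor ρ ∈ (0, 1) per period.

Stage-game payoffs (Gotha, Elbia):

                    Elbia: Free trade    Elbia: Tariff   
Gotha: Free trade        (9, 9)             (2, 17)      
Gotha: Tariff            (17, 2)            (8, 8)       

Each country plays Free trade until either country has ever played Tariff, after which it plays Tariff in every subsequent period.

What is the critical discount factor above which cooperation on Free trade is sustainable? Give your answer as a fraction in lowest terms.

One-period gain from deviating is 17 − 9 = 8. The loss is 9 − 8 = 1 in every subsequent period, with present value 1·ρ/(1−ρ).
Deviation is unprofitable when 1·ρ/(1−ρ) ≥ 8, i.e. ρ/(1−ρ) ≥ 8.
Equivalently ρ ≥ 8/(8+1) = 8/9.

8/9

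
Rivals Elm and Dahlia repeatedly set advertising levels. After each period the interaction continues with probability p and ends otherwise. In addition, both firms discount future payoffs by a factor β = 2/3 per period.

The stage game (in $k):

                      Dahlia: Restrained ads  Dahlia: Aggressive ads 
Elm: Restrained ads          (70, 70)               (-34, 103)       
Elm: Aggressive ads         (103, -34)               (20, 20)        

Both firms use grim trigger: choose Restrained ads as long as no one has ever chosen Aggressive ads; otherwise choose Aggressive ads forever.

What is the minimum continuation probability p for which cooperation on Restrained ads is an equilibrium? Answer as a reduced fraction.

Expected continuation weight on next period's payoff is β·p = 2/3·p, which plays the role of the discount factor.
Cooperation requires 2/3·p ≥ (103−70)/(103−20) = 33/83, hence p ≥ 99/166.

99/166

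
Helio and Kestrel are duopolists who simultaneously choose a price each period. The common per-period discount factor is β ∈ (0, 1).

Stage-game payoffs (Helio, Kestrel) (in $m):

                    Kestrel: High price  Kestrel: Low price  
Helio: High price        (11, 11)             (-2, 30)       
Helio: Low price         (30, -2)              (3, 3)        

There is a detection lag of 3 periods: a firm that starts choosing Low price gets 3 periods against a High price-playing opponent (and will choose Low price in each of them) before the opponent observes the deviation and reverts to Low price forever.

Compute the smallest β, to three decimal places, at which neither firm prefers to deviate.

0.889

The best deviation is to choose Low price for all 3 undetected periods, earning 30 each, then 3 forever once detected.
Deviation value: 30(1−β^3)/(1−β) + 3β^3/(1−β); cooperation value: 11/(1−β).
IC: 11 ≥ 30(1−β^3) + 3β^3 = 30 − 27β^3.
So β^3 ≥ 19/27, giving β ≥ (19/27)^(1/3) ≈ 0.889.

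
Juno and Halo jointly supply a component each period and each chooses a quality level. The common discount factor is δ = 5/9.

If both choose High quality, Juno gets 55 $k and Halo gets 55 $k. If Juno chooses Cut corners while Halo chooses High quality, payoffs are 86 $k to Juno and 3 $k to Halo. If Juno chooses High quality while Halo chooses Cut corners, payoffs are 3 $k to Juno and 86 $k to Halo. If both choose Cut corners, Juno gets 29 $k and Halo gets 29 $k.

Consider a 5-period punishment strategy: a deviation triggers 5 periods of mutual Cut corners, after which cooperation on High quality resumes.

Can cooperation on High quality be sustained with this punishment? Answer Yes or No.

No

IC: δ+…+δ^5 ≥ (86−55)/(55−29) = 31/26.
At δ = 5/9: partial sum = 1.1838 < 1.1923. Cooperation not sustainable.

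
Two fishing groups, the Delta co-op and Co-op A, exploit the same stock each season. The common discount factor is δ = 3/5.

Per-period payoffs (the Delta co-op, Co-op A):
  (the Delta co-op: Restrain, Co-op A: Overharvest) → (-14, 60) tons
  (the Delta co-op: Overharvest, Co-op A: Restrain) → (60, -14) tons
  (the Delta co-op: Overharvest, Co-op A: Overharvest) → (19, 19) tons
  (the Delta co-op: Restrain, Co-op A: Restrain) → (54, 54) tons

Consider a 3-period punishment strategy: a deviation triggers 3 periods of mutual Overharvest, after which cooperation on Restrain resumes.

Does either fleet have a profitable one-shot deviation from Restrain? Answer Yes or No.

No

IC: δ+…+δ^3 ≥ (60−54)/(54−19) = 6/35.
At δ = 3/5: partial sum = 1.1760 ≥ 0.1714. Cooperation sustainable.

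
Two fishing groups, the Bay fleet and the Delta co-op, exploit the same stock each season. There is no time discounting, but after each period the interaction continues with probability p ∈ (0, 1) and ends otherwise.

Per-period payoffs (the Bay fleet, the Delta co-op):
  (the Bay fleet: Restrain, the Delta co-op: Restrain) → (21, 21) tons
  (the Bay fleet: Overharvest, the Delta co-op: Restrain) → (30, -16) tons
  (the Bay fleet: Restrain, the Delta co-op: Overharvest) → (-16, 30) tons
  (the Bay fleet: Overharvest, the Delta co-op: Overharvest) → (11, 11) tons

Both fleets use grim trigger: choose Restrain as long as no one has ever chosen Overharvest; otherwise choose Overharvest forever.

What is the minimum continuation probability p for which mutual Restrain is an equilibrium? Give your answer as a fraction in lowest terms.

Expected cooperation value is 21 + p·21 + p²·21 + … = 21/(1−p); deviation gives 30 + p·11/(1−p).
21 ≥ 30(1−p) + 11p ⇒ 19p ≥ 9 ⇒ p ≥ 9/19.

9/19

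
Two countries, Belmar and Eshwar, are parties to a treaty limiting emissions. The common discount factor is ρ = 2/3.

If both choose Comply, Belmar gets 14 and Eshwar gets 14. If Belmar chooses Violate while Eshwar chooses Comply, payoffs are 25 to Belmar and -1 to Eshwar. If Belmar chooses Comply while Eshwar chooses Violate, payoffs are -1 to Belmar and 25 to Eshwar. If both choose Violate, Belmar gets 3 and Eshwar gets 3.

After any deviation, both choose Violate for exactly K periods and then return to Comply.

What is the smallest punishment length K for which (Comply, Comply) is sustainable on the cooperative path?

2

No profitable deviation requires (14−3)(ρ+…+ρ^K) ≥ 25−14, i.e. ρ+…+ρ^K ≥ 1 ≈ 1.0000.
With ρ = 2/3, the partial sums are K=1: 0.6667, K=2: 1.1111.
K = 2 is the first length at which the sum reaches 1.0000.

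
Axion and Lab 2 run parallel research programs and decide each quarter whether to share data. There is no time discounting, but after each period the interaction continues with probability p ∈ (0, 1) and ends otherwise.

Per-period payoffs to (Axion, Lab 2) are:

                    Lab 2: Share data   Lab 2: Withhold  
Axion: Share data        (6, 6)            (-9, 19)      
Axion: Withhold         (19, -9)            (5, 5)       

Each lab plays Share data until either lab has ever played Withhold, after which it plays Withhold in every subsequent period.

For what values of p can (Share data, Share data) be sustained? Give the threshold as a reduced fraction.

13/14

Expected cooperation value is 6 + p·6 + p²·6 + … = 6/(1−p); deviation gives 19 + p·5/(1−p).
6 ≥ 19(1−p) + 5p ⇒ 14p ≥ 13 ⇒ p ≥ 13/14.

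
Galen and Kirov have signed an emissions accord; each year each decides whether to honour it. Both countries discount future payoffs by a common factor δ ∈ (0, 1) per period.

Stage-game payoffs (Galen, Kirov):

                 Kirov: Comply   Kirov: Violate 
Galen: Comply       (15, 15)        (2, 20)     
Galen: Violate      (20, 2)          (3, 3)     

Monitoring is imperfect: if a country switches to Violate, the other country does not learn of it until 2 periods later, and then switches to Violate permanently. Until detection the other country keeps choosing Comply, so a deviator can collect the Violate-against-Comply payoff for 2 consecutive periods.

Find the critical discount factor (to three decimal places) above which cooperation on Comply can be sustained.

0.542

Deviating for the 2 undetected periods gains 20−15 = 5 per period over cooperation, then loses 15−3 = 12 per period forever once punishment starts.
Gain: 5(1 + δ + … + δ^1); loss: 12·δ^2/(1−δ).
No profitable deviation ⇔ 5(1−δ^2) ≤ 12·δ^2, i.e. δ^2 ≥ 5/(5+12) = 5/17.
Hence δ ≥ (5/17)^(1/2) ≈ 0.542.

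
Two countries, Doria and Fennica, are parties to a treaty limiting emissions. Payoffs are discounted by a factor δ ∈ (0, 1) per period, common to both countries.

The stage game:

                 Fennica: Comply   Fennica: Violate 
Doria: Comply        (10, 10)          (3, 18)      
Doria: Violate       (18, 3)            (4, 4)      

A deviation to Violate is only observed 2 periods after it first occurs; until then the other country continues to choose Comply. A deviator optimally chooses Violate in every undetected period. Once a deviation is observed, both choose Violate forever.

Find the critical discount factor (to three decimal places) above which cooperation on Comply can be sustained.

0.756

Deviating for the 2 undetected periods gains 18−10 = 8 per period over cooperation, then loses 10−4 = 6 per period forever once punishment starts.
Gain: 8(1 + δ + … + δ^1); loss: 6·δ^2/(1−δ).
No profitable deviation ⇔ 8(1−δ^2) ≤ 6·δ^2, i.e. δ^2 ≥ 8/(8+6) = 4/7.
Hence δ ≥ (4/7)^(1/2) ≈ 0.756.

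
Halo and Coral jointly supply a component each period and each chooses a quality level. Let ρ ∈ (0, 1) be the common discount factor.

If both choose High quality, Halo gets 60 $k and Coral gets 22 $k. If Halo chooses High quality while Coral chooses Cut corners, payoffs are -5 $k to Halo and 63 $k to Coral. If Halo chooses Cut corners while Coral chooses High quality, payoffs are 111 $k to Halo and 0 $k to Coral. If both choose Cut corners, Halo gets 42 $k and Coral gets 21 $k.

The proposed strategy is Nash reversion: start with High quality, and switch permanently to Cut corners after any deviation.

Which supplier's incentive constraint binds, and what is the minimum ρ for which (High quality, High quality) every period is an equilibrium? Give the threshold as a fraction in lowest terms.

Halo's threshold: (111−60)/(111−42) = 17/23.
Coral's threshold: (63−22)/(63−21) = 41/42.
17/23 < 41/42, so Coral binds and ρ* = 41/42.

Coral; ρ ≥ 41/42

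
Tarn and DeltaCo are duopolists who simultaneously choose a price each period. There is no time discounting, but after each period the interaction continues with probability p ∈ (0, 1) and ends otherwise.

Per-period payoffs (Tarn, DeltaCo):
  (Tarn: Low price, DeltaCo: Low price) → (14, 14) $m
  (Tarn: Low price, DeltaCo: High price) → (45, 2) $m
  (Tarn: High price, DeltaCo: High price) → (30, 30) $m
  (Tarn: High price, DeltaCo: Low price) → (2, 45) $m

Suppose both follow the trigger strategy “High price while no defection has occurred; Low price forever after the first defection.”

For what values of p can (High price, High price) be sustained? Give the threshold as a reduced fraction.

With no time discounting, the continuation probability p plays the role of the discount factor.
Grim-trigger IC: 30/(1−p) ≥ 45 + 14p/(1−p) ⇒ p ≥ (45−30)/(45−14) = 15/31.

15/31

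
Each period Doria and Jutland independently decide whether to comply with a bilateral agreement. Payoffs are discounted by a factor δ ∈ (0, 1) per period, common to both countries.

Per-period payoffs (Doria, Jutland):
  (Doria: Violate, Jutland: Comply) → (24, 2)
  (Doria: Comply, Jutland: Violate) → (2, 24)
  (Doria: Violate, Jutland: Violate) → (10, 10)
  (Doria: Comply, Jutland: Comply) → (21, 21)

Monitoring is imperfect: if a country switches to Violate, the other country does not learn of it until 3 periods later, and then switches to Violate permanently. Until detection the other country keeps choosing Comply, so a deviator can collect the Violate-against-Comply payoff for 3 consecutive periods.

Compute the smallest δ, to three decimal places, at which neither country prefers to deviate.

0.598

The best deviation is to choose Violate for all 3 undetected periods, earning 24 each, then 10 forever once detected.
Deviation value: 24(1−δ^3)/(1−δ) + 10δ^3/(1−δ); cooperation value: 21/(1−δ).
IC: 21 ≥ 24(1−δ^3) + 10δ^3 = 24 − 14δ^3.
So δ^3 ≥ 3/14, giving δ ≥ (3/14)^(1/3) ≈ 0.598.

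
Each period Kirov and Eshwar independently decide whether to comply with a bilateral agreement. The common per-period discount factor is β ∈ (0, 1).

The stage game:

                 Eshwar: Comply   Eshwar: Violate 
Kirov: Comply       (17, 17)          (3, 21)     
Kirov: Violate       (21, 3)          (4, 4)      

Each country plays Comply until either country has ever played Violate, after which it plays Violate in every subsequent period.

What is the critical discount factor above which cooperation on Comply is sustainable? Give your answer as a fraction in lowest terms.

4/17

One-period gain from deviating is 21 − 17 = 4. The loss is 17 − 4 = 13 in every subsequent period, with present value 13·β/(1−β).
Deviation is unprofitable when 13·β/(1−β) ≥ 4, i.e. β/(1−β) ≥ 4/13.
Equivalently β ≥ 4/(4+13) = 4/17.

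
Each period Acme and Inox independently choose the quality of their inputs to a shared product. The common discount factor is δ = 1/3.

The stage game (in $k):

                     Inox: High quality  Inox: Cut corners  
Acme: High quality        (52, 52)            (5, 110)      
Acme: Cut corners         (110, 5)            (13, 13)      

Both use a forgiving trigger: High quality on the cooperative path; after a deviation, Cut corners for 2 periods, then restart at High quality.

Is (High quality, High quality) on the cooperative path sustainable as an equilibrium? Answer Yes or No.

A one-shot deviation gives 110 now, then 13 for 2 periods, then back to 52.
Gain from deviating: (110−52) today; loss: (52−13) in each of the next 2 periods.
No-deviation condition: (52−13)(δ+…+δ^2) ≥ 110−52, i.e. δ+…+δ^2 ≥ 58/39.
At δ = 1/3: δ+…+δ^2 = 0.4444 < 1.4872.
So cooperation is not sustainable.

No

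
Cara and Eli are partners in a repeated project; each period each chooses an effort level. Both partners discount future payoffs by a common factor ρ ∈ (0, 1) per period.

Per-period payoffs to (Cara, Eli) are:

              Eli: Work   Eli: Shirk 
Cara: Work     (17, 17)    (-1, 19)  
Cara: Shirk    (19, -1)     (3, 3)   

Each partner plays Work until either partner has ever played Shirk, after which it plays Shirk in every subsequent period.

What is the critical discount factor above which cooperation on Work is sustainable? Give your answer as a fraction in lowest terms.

One-period gain from deviating is 19 − 17 = 2. The loss is 17 − 3 = 14 in every subsequent period, with present value 14·ρ/(1−ρ).
Deviation is unprofitable when 14·ρ/(1−ρ) ≥ 2, i.e. ρ/(1−ρ) ≥ 1/7.
Equivalently ρ ≥ 2/(2+14) = 1/8.

1/8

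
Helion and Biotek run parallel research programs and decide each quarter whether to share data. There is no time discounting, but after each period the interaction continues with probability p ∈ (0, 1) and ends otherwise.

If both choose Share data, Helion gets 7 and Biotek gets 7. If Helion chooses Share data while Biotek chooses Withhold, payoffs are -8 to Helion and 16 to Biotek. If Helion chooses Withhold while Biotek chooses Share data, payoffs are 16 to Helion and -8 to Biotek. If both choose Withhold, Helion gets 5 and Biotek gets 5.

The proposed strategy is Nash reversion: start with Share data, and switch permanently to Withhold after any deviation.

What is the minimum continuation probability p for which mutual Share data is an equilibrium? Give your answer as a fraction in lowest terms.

Expected cooperation value is 7 + p·7 + p²·7 + … = 7/(1−p); deviation gives 16 + p·5/(1−p).
7 ≥ 16(1−p) + 5p ⇒ 11p ≥ 9 ⇒ p ≥ 9/11.

9/11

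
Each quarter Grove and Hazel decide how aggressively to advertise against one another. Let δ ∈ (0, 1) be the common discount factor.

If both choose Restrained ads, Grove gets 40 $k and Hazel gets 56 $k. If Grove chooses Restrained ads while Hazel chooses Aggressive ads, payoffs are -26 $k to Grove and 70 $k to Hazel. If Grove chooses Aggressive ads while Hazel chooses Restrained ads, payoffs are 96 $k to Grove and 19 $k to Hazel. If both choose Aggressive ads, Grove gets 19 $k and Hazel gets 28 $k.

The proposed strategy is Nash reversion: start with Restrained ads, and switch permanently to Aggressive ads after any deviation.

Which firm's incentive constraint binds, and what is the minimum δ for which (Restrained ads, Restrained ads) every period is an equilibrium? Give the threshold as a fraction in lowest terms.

For Grove: deviation gain 96−40 = 56, per-period punishment loss 40−19 = 21. IC gives δ ≥ 56/77 = 8/11.
For Hazel: gain 14, loss 28 per period, so δ ≥ 14/42 = 1/3.
The tighter constraint is Grove's, so cooperation needs δ ≥ 8/11.

Grove; δ ≥ 8/11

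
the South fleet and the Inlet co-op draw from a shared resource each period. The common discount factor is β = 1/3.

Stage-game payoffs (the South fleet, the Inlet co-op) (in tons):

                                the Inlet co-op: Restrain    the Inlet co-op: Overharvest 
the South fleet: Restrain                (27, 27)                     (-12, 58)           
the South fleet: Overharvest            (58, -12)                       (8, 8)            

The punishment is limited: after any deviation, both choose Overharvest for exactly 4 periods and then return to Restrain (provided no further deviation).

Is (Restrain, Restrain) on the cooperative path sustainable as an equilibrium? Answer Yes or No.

No

Comparing payoff streams over the 5 periods until play realigns: cooperate → 27(1+β+…+β^4); deviate → 58 + 8(β+…+β^4).
Cooperation is sustained iff (27−8)(β+…+β^4) ≥ 58−27.
β+…+β^4 = 1/3·(1−(1/3)^4)/(1−1/3) = 0.4938, and (58−27)/(27−8) = 1.6316.
0.4938 < 1.6316, so cooperation is not sustainable.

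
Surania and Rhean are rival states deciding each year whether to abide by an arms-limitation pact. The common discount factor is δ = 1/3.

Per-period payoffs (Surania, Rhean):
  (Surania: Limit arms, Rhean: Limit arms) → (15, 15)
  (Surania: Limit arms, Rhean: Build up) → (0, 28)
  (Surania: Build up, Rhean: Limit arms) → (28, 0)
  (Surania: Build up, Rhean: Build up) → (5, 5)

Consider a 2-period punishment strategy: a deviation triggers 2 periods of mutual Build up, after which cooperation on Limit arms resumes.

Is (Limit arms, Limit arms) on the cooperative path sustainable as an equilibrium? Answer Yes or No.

No

IC: δ+…+δ^2 ≥ (28−15)/(15−5) = 13/10.
At δ = 1/3: partial sum = 0.4444 < 1.3000. Cooperation not sustainable.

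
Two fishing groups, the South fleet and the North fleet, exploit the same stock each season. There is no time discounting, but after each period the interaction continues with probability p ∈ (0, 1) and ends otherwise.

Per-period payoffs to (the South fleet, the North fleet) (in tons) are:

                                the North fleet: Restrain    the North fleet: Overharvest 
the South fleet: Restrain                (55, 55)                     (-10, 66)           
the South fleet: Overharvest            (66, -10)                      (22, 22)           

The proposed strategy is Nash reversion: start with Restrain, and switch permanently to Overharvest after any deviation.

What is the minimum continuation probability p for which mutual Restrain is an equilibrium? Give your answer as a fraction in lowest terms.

Expected cooperation value is 55 + p·55 + p²·55 + … = 55/(1−p); deviation gives 66 + p·22/(1−p).
55 ≥ 66(1−p) + 22p ⇒ 44p ≥ 11 ⇒ p ≥ 11/44 = 1/4.

1/4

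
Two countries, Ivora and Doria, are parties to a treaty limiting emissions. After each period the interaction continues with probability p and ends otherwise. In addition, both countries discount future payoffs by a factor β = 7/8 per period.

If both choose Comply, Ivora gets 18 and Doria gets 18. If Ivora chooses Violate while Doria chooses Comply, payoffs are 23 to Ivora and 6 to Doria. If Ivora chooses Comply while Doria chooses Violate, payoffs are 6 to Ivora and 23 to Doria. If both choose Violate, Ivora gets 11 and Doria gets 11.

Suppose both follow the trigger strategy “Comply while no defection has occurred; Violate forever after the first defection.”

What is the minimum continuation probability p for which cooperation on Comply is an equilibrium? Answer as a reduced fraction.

With continuation probability p and discount β, the effective per-period discount factor is βp.
Grim-trigger IC: βp ≥ (23−18)/(23−11) = 5/12.
So p ≥ (5/12)/(7/8) = 10/21.

10/21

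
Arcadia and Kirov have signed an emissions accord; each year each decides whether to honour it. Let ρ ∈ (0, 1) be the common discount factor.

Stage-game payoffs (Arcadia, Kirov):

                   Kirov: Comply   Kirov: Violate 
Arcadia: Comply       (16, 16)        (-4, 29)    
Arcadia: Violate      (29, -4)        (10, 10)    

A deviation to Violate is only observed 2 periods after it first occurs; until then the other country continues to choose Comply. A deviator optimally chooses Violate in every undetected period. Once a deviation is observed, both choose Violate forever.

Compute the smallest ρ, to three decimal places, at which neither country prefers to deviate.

A deviator earns 29 for 2 periods, then 10 forever; cooperating earns 16 forever. Multiplying the IC by (1−ρ):
16 ≥ 29(1−ρ^2) + 10ρ^2, so 19·ρ^2 ≥ 13 and ρ^2 ≥ 13/19.
ρ ≥ (13/19)^(1/2) ≈ 0.827.

0.827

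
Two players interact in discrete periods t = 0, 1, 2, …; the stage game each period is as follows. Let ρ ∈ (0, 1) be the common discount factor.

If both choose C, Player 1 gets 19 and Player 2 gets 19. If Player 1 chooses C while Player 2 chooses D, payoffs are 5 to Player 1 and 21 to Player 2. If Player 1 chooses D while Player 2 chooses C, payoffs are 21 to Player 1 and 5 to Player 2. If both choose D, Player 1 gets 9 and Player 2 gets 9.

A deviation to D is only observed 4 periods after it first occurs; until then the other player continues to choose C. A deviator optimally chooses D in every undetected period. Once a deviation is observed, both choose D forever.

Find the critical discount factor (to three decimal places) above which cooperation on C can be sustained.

Deviating for the 4 undetected periods gains 21−19 = 2 per period over cooperation, then loses 19−9 = 10 per period forever once punishment starts.
Gain: 2(1 + ρ + … + ρ^3); loss: 10·ρ^4/(1−ρ).
No profitable deviation ⇔ 2(1−ρ^4) ≤ 10·ρ^4, i.e. ρ^4 ≥ 2/(2+10) = 1/6.
Hence ρ ≥ (1/6)^(1/4) ≈ 0.639.

0.639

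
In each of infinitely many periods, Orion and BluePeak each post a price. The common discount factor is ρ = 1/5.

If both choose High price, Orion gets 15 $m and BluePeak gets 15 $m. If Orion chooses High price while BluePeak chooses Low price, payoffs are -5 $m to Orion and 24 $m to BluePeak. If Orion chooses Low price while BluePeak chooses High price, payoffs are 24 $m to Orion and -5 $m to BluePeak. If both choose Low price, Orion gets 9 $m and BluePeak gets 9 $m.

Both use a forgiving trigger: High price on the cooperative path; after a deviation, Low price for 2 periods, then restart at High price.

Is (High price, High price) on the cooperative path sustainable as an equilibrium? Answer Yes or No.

No

IC: ρ+…+ρ^2 ≥ (24−15)/(15−9) = 3/2.
At ρ = 1/5: partial sum = 0.2400 < 1.5000. Cooperation not sustainable.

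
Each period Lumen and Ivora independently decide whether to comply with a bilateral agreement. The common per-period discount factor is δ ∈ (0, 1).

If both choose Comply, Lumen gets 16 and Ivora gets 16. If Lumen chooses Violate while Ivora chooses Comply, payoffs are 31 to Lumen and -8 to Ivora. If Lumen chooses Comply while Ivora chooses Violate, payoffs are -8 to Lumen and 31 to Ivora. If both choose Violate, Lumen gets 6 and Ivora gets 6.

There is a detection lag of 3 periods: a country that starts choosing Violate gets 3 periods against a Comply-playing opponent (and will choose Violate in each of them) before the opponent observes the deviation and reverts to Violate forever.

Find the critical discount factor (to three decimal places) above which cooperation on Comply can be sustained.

Deviating for the 3 undetected periods gains 31−16 = 15 per period over cooperation, then loses 16−6 = 10 per period forever once punishment starts.
Gain: 15(1 + δ + … + δ^2); loss: 10·δ^3/(1−δ).
No profitable deviation ⇔ 15(1−δ^3) ≤ 10·δ^3, i.e. δ^3 ≥ 15/(15+10) = 3/5.
Hence δ ≥ (3/5)^(1/3) ≈ 0.843.

0.843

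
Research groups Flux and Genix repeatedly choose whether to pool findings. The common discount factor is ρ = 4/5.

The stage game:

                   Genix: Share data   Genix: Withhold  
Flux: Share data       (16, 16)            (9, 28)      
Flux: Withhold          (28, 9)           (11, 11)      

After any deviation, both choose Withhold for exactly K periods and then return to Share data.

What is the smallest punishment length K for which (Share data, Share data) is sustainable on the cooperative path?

IC: ρ(1−ρ^K)/(1−ρ) ≥ (28−16)/(16−11) = 12/5.
With ρ = 4/5: need 1 − ρ^K ≥ 12/5·(1−4/5)/(4/5), i.e. ρ^K ≤ 0.4000.
Since (4/5)^4 = 0.4096 and (4/5)^5 = 0.3277, the smallest such K is 5.

5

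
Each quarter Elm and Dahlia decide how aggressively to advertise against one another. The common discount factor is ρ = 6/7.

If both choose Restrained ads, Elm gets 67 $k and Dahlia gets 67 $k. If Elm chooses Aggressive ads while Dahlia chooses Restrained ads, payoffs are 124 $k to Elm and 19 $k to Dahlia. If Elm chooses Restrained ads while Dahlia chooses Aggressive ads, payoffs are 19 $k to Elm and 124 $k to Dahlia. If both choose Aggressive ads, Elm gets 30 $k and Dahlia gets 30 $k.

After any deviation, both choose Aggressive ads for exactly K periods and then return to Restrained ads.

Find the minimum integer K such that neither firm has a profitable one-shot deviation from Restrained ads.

2

Need Σ_{k=1}^{K} ρ^k ≥ (124−67)/(67−30) = 1.5405 at ρ = 6/7.
At K = 1 the sum is 0.8571 < 1.5405; at K = 2 it is 1.5918 ≥ 1.5405.
So the minimum punishment length is K = 2.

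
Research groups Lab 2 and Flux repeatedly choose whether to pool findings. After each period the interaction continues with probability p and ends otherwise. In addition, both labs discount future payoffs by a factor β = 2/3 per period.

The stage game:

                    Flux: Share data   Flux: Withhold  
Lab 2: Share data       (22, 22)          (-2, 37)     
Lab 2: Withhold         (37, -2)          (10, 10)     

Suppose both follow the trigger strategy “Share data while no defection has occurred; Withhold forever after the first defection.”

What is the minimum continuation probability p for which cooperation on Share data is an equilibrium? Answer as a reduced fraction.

With continuation probability p and discount β, the effective per-period discount factor is βp.
Grim-trigger IC: βp ≥ (37−22)/(37−10) = 5/9.
So p ≥ (5/9)/(2/3) = 5/6.

5/6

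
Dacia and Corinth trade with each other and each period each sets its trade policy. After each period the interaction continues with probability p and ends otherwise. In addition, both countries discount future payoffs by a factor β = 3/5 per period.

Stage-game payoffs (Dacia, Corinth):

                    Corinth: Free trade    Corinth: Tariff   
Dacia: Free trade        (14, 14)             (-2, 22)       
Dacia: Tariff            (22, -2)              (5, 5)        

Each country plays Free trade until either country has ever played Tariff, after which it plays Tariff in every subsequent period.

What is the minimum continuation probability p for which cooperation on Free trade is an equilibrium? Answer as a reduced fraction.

With continuation probability p and discount β, the effective per-period discount factor is βp.
Grim-trigger IC: βp ≥ (22−14)/(22−5) = 8/17.
So p ≥ (8/17)/(3/5) = 40/51.

40/51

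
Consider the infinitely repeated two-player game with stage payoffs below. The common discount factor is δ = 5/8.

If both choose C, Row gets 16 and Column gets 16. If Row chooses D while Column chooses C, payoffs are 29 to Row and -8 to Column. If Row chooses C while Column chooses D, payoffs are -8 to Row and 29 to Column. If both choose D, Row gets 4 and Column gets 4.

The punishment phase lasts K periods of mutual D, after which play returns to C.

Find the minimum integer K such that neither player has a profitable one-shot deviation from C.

No profitable deviation requires (16−4)(δ+…+δ^K) ≥ 29−16, i.e. δ+…+δ^K ≥ 13/12 ≈ 1.0833.
With δ = 5/8, the partial sums are K=1: 0.6250, K=2: 1.0156, K=3: 1.2598.
K = 3 is the first length at which the sum reaches 1.0833.

3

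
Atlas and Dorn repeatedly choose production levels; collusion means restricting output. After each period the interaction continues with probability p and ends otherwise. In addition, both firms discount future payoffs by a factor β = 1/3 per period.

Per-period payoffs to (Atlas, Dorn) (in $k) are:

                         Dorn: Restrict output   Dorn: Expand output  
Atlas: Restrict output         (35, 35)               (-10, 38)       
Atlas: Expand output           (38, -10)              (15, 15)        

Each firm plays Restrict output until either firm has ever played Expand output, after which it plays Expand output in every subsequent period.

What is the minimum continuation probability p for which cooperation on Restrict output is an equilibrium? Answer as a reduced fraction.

9/23

Expected continuation weight on next period's payoff is β·p = 1/3·p, which plays the role of the discount factor.
Cooperation requires 1/3·p ≥ (38−35)/(38−15) = 3/23, hence p ≥ 9/23.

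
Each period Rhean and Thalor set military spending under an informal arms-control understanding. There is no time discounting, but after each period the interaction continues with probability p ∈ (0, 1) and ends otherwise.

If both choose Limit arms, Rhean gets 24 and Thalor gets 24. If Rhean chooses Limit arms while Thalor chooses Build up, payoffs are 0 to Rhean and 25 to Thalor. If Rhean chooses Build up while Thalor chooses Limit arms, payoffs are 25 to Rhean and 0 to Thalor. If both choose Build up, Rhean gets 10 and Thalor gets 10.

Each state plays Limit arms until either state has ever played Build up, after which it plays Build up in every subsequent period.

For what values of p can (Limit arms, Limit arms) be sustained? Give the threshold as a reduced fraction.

1/15

Expected cooperation value is 24 + p·24 + p²·24 + … = 24/(1−p); deviation gives 25 + p·10/(1−p).
24 ≥ 25(1−p) + 10p ⇒ 15p ≥ 1 ⇒ p ≥ 1/15.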